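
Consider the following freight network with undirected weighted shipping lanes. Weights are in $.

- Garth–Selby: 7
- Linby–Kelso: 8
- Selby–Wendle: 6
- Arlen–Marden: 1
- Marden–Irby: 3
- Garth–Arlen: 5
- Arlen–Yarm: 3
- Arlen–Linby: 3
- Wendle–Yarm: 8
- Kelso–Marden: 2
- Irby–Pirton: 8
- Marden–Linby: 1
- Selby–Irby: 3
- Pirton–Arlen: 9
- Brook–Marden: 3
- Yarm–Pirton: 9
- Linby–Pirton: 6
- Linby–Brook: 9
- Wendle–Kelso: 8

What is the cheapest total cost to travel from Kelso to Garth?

Candidate routes:
Kelso → Marden → Linby → Arlen → Garth: 2+1+3+5 = 11
Kelso → Marden → Irby → Selby → Garth: 2+3+3+7 = 15
Kelso → Marden → Arlen → Garth: 2+1+5 = 8
The minimum is $8 via Kelso → Marden → Arlen → Garth.

$8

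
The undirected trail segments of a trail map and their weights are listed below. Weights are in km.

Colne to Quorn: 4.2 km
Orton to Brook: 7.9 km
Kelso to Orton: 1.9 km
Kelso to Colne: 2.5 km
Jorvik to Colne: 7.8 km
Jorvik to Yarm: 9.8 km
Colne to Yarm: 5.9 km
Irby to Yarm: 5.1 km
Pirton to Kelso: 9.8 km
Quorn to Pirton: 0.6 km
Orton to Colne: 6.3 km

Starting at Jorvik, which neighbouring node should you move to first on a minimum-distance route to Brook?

Colne

Enumerating some paths:
Jorvik–Colne–Orton–Brook: 7.8+6.3+7.9 = 22
Jorvik–Colne–Kelso–Orton–Brook: 7.8+2.5+1.9+7.9 = 20.1
Cheapest is Jorvik–Colne–Kelso–Orton–Brook at 20.1 km.
So from Jorvik the first move is to Colne.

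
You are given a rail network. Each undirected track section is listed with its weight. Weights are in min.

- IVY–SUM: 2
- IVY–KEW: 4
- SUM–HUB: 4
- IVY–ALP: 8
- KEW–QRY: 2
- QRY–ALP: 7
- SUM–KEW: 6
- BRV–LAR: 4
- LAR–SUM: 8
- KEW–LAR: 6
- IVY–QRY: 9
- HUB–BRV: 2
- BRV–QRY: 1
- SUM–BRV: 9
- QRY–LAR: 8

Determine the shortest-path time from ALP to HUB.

10 min

Running Dijkstra from ALP:
ALP: 0
QRY: 7  (via ALP)
BRV: 8  (via QRY)
IVY: 8  (via ALP)
KEW: 9  (via QRY)
SUM: 10  (via IVY)
HUB: 10  (via BRV)
Shortest route: ALP → QRY → BRV → HUB = 10 min.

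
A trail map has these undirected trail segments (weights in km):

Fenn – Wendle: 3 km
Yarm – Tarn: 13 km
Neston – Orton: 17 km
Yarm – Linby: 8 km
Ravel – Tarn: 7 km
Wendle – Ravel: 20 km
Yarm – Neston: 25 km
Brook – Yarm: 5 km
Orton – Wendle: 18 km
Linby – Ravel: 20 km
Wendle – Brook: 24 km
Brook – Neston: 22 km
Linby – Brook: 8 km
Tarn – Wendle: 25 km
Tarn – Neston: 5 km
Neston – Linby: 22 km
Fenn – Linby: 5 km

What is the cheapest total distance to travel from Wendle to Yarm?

Shortest distances from Wendle:
Wendle: 0
Fenn: 3  (via Wendle)
Linby: 8  (via Fenn)
Yarm: 16  (via Linby)
Shortest route: Wendle–Fenn–Linby–Yarm = 16 km.

16 km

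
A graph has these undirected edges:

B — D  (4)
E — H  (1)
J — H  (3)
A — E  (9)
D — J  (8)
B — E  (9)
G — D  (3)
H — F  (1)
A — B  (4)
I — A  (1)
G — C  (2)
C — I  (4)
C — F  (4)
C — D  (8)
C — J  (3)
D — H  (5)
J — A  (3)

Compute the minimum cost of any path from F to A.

7

Running Dijkstra from F:
F: 0
H: 1  (via F)
E: 2  (via H)
C: 4  (via F)
J: 4  (via H)
D: 6  (via H)
G: 6  (via C)
A: 7  (via J)
Shortest route: F → H → J → A = 7.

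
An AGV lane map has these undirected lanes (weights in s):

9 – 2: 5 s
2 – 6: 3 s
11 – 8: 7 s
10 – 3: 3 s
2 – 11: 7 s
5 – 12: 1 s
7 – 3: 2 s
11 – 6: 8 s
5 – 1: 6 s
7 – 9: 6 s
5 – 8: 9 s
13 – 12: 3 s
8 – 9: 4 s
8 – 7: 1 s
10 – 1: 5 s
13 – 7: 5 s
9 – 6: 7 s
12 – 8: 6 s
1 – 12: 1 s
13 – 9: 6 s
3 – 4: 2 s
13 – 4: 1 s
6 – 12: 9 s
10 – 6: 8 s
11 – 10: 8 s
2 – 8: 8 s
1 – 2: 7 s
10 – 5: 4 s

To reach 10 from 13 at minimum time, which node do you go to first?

4

Compare a few routes:
13 → 12 → 1 → 10: 3+1+5 = 9
13 → 12 → 5 → 10: 3+1+4 = 8
13 → 4 → 3 → 10: 1+2+3 = 6
Cheapest is 13 → 4 → 3 → 10 at 6 s.
So from 13 the first move is to 4.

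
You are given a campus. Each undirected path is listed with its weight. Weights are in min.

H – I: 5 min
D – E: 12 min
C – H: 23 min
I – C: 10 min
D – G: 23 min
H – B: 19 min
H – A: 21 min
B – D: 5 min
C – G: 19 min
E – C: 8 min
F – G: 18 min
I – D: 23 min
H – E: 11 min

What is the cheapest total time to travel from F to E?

45 min

Running Dijkstra from F:
F: 0
G: 18  (via F)
C: 37  (via G)
D: 41  (via G)
E: 45  (via C)
Shortest route: F → G → C → E = 45 min.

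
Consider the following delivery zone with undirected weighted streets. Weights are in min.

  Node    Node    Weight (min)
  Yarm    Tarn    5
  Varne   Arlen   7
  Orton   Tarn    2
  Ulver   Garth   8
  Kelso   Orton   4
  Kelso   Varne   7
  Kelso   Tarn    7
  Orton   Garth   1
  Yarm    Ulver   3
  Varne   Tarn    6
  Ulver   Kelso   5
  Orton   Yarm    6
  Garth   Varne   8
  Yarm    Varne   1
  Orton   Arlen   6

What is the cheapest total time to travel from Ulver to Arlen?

Compare a few routes:
Ulver → Yarm → Orton → Arlen: 3+6+6 = 15
Ulver → Yarm → Varne → Arlen: 3+1+7 = 11
Ulver → Garth → Orton → Arlen: 8+1+6 = 15
The minimum is 11 min via Ulver → Yarm → Varne → Arlen.

11 min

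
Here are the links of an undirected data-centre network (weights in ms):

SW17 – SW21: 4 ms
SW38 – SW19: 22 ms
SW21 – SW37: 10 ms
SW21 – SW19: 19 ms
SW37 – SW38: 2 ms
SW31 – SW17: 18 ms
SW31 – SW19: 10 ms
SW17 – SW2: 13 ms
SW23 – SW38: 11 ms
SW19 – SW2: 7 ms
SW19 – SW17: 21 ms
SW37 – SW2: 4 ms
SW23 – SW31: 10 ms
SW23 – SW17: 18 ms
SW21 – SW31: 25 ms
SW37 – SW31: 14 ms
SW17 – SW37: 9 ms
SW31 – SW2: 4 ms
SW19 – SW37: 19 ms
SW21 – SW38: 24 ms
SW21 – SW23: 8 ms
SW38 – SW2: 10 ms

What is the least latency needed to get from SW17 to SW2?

Shortest distances from SW17:
SW17: 0
SW21: 4  (via SW17)
SW37: 9  (via SW17)
SW38: 11  (via SW37)
SW23: 12  (via SW21)
SW2: 13  (via SW17)
Shortest route: SW17–SW2 = 13 ms.

13 ms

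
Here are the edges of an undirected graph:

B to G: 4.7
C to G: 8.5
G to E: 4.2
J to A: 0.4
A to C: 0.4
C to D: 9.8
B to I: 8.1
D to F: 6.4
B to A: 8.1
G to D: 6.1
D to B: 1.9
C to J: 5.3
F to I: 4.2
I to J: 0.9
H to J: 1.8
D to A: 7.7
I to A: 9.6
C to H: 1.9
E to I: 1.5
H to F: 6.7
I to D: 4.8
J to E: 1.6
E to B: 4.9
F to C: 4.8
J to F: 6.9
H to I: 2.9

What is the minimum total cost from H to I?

2.7

Compare a few routes:
H–C–A–J–I: 1.9+0.4+0.4+0.9 = 3.6
H–J–I: 1.8+0.9 = 2.7
H–I: 2.9 = 2.9
The minimum is 2.7 via H–J–I.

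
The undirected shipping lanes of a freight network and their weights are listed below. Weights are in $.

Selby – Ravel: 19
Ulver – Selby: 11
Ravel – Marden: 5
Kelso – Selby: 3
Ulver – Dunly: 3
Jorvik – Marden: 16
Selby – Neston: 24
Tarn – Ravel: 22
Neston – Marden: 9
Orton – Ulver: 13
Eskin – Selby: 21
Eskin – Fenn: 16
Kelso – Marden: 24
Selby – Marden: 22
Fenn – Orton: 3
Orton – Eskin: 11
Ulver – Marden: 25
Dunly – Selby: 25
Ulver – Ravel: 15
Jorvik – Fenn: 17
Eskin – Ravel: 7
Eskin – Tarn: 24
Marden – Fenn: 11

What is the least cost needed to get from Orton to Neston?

Enumerating some paths:
Orton → Fenn → Eskin → Ravel → Marden → Neston: 3+16+7+5+9 = 40
Orton → Eskin → Ravel → Marden → Neston: 11+7+5+9 = 32
Orton → Fenn → Marden → Neston: 3+11+9 = 23
The minimum is $23 via Orton → Fenn → Marden → Neston.

$23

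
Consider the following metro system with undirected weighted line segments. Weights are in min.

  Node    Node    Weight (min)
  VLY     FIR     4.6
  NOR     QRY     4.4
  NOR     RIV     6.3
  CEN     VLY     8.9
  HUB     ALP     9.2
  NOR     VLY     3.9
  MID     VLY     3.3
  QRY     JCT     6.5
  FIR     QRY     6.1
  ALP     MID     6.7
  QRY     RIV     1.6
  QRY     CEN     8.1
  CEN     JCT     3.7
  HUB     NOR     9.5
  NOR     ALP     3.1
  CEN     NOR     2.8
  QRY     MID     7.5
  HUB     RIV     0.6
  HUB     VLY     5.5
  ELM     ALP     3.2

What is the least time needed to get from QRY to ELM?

Running Dijkstra from QRY:
QRY: 0
RIV: 1.6  (via QRY)
HUB: 2.2  (via RIV)
NOR: 4.4  (via QRY)
FIR: 6.1  (via QRY)
JCT: 6.5  (via QRY)
CEN: 7.2  (via NOR)
ALP: 7.5  (via NOR)
MID: 7.5  (via QRY)
VLY: 7.7  (via HUB)
ELM: 10.7  (via ALP)
Shortest route: QRY → NOR → ALP → ELM = 10.7 min.

10.7 min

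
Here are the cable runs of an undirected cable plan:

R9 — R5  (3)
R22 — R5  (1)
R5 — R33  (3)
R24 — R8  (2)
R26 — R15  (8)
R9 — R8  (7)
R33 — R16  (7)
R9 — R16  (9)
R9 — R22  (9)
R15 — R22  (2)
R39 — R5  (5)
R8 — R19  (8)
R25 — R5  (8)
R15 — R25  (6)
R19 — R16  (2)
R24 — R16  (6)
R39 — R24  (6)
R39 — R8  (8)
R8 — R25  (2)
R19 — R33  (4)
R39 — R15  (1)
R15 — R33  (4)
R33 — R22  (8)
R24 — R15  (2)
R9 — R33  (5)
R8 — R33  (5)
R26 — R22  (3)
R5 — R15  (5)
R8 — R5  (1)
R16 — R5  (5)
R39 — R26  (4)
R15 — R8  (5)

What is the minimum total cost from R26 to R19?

11

Candidate routes:
R26–R22–R15–R33–R19: 3+2+4+4 = 13
R26–R22–R5–R33–R19: 3+1+3+4 = 11
R26–R39–R15–R33–R19: 4+1+4+4 = 13
Cheapest is R26–R22–R5–R33–R19 at 11.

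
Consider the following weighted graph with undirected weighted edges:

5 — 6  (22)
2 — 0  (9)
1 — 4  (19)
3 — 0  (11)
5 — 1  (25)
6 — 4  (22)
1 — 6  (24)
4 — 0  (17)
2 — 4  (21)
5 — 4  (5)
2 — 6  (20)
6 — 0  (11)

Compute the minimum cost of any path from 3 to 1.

Settle nodes by increasing distance from 3:
3: 0
0: 11  (via 3)
2: 20  (via 0)
6: 22  (via 0)
4: 28  (via 0)
5: 33  (via 4)
1: 46  (via 6)
Shortest route: 3 → 0 → 6 → 1 = 46.

46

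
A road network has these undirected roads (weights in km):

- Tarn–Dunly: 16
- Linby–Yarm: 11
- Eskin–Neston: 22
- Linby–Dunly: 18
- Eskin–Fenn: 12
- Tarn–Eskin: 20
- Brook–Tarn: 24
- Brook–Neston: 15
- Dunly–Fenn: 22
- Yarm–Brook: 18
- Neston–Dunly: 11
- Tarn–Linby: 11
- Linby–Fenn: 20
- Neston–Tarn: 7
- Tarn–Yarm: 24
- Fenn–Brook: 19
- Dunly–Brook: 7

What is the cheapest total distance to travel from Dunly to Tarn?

Compare a few routes:
Dunly–Tarn: 16 = 16
Dunly–Neston–Tarn: 11+7 = 18
Cheapest is Dunly–Tarn at 16 km.

16 km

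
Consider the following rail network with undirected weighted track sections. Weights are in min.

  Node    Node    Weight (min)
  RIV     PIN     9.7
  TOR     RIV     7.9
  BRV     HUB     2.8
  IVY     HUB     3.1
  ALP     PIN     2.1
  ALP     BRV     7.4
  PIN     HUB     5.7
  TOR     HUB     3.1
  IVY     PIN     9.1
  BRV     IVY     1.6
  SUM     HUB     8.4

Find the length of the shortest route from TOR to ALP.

10.9 min

Shortest distances from TOR:
TOR: 0
HUB: 3.1  (via TOR)
BRV: 5.9  (via HUB)
IVY: 6.2  (via HUB)
RIV: 7.9  (via TOR)
PIN: 8.8  (via HUB)
ALP: 10.9  (via PIN)
Shortest route: TOR → HUB → PIN → ALP = 10.9 min.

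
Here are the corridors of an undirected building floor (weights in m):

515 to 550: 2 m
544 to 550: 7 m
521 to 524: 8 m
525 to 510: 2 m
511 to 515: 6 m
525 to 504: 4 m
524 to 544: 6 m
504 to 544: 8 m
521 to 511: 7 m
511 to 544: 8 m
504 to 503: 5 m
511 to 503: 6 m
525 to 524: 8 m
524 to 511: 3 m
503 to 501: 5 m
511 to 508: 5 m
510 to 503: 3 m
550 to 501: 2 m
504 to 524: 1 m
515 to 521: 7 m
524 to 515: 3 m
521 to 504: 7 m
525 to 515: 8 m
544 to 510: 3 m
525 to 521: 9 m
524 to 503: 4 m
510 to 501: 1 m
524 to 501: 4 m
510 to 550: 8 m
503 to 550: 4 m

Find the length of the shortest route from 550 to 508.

13 m

Compare a few routes:
550 → 503 → 511 → 508: 4+6+5 = 15
550 → 515 → 511 → 508: 2+6+5 = 13
550 → 501 → 524 → 511 → 508: 2+4+3+5 = 14
Cheapest is 550 → 515 → 511 → 508 at 13 m.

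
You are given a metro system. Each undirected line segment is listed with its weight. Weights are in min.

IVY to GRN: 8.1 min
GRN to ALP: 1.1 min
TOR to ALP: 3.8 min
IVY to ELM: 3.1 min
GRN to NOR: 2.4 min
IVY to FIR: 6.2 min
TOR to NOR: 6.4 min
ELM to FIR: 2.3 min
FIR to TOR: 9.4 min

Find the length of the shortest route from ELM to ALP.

12.3 min

Settle nodes by increasing distance from ELM:
ELM: 0
FIR: 2.3  (via ELM)
IVY: 3.1  (via ELM)
GRN: 11.2  (via IVY)
TOR: 11.7  (via FIR)
ALP: 12.3  (via GRN)
Shortest route: ELM–IVY–GRN–ALP = 12.3 min.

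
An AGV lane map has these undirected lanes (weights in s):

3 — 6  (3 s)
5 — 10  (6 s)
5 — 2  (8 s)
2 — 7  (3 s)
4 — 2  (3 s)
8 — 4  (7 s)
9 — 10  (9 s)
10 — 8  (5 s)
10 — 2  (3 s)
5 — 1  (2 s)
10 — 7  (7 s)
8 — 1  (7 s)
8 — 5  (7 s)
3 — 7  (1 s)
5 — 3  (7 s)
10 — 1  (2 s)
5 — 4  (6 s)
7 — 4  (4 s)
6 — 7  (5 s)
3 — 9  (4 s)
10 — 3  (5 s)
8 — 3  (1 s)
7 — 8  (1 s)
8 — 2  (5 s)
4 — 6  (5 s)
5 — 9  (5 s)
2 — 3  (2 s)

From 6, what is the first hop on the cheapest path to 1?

Compare a few routes:
6 → 3 → 8 → 1: 3+1+7 = 11
6 → 3 → 10 → 1: 3+5+2 = 10
6 → 3 → 8 → 10 → 1: 3+1+5+2 = 11
Cheapest is 6 → 3 → 10 → 1 at 10 s.
So from 6 the first move is to 3.

3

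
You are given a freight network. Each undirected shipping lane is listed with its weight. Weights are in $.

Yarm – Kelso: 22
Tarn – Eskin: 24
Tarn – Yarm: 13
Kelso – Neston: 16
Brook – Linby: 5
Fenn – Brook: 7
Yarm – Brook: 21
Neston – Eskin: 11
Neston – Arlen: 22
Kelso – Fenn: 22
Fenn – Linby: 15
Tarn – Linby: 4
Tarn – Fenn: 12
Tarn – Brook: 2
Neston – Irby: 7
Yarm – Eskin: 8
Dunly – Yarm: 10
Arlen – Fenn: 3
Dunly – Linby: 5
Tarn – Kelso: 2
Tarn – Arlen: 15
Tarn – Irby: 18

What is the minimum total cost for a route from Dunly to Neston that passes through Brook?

$30

Shortest Dunly→Brook: Dunly–Linby–Brook = 10
Shortest Brook→Neston: Brook–Tarn–Kelso–Neston = 20
Total via Brook: 10 + 20 = $30.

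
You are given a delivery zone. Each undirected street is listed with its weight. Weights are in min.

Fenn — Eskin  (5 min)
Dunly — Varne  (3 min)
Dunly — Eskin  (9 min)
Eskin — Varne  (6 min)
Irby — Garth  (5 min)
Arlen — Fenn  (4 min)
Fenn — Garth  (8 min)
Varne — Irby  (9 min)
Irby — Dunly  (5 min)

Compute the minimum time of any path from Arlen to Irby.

17 min

Enumerating some paths:
Arlen–Fenn–Garth–Irby: 4+8+5 = 17
Arlen–Fenn–Eskin–Varne–Dunly–Irby: 4+5+6+3+5 = 23
Cheapest is Arlen–Fenn–Garth–Irby at 17 min.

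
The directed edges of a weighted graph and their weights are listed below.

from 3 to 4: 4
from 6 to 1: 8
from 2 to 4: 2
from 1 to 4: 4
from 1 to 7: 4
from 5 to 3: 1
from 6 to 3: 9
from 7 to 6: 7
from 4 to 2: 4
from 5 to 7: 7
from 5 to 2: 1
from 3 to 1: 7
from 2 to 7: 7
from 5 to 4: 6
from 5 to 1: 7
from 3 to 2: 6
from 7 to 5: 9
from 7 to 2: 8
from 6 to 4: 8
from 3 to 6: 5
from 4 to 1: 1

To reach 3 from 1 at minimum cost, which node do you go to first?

7

Candidate routes:
1 → 4 → 2 → 7 → 6 → 3: 4+4+7+7+9 = 31
1 → 7 → 6 → 3: 4+7+9 = 20
1 → 4 → 2 → 7 → 5 → 3: 4+4+7+9+1 = 25
1 → 7 → 5 → 3: 4+9+1 = 14
The minimum is 14 via 1 → 7 → 5 → 3.
So from 1 the first move is to 7.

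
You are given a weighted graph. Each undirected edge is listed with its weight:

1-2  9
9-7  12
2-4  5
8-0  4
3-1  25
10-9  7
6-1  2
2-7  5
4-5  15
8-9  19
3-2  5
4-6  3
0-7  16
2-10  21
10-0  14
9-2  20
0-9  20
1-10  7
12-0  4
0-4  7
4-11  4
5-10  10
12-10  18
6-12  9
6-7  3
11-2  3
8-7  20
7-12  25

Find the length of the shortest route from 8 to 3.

21

Candidate routes:
8 → 0 → 4 → 11 → 2 → 3: 4+7+4+3+5 = 23
8 → 0 → 4 → 2 → 3: 4+7+5+5 = 21
The minimum is 21 via 8 → 0 → 4 → 2 → 3.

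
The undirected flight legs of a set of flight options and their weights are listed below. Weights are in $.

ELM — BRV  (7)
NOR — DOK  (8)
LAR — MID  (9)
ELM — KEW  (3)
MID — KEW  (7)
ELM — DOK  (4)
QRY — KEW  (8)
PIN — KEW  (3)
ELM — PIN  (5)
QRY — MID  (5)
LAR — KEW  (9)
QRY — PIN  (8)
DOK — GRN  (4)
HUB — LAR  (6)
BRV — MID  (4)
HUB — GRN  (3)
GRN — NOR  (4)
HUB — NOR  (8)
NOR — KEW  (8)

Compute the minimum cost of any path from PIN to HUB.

$16

Running Dijkstra from PIN:
PIN: 0
KEW: 3  (via PIN)
ELM: 5  (via PIN)
QRY: 8  (via PIN)
DOK: 9  (via ELM)
MID: 10  (via KEW)
NOR: 11  (via KEW)
BRV: 12  (via ELM)
LAR: 12  (via KEW)
GRN: 13  (via DOK)
HUB: 16  (via GRN)
Shortest route: PIN → ELM → DOK → GRN → HUB = $16.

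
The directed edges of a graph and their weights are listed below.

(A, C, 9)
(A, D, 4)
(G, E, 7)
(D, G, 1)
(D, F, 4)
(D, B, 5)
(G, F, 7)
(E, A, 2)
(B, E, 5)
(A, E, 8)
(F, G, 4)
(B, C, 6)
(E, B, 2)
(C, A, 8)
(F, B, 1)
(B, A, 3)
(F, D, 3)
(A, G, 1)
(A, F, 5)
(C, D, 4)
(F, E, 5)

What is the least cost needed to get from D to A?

Running Dijkstra from D:
D: 0
G: 1  (via D)
F: 4  (via D)
B: 5  (via D)
A: 8  (via B)
Shortest route: D–B–A = 8.

8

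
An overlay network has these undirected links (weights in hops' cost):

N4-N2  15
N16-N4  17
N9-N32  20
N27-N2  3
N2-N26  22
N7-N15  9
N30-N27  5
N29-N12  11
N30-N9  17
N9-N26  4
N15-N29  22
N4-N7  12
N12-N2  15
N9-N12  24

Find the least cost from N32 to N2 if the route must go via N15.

113 hops' cost

Shortest N32→N15: N32–N9–N12–N29–N15 = 77
Shortest N15→N2: N15–N7–N4–N2 = 36
Total via N15: 77 + 36 = 113 hops' cost.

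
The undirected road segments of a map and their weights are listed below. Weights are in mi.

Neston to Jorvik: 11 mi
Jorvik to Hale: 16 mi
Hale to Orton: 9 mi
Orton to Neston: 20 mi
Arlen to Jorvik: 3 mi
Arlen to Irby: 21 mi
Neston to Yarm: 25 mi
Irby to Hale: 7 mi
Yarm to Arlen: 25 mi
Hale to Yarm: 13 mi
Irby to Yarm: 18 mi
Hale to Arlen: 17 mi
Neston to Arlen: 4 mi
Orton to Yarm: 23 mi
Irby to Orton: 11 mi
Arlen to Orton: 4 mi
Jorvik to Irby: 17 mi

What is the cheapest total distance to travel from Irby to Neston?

Shortest distances from Irby:
Irby: 0
Hale: 7  (via Irby)
Orton: 11  (via Irby)
Arlen: 15  (via Orton)
Jorvik: 17  (via Irby)
Yarm: 18  (via Irby)
Neston: 19  (via Arlen)
Shortest route: Irby–Orton–Arlen–Neston = 19 mi.

19 mi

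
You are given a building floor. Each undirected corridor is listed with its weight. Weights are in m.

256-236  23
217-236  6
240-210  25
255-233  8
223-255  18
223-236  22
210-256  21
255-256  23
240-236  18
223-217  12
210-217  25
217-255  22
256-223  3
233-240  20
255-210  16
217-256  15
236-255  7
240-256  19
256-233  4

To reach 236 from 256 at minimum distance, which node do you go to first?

Enumerating some paths:
256 → 223 → 217 → 236: 3+12+6 = 21
256 → 233 → 255 → 236: 4+8+7 = 19
256 → 236: 23 = 23
256 → 217 → 236: 15+6 = 21
Cheapest is 256 → 233 → 255 → 236 at 19 m.
So from 256 the first move is to 233.

233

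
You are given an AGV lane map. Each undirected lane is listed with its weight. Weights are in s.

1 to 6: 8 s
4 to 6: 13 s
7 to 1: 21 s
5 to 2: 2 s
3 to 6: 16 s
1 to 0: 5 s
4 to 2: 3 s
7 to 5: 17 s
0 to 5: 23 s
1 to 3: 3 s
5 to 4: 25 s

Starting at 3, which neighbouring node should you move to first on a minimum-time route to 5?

Compare a few routes:
3 → 6 → 4 → 2 → 5: 16+13+3+2 = 34
3 → 1 → 6 → 4 → 2 → 5: 3+8+13+3+2 = 29
3 → 1 → 0 → 5: 3+5+23 = 31
The minimum is 29 s via 3 → 1 → 6 → 4 → 2 → 5.
So from 3 the first move is to 1.

1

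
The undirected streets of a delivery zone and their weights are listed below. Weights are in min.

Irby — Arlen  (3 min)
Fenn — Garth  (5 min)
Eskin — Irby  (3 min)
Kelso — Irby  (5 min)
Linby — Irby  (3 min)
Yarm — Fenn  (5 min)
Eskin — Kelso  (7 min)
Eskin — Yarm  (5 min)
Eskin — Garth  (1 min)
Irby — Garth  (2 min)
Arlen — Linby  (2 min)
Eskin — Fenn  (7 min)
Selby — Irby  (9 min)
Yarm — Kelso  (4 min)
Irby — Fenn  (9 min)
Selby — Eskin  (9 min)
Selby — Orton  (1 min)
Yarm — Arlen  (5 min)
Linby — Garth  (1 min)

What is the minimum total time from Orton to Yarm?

Compare a few routes:
Orton–Selby–Eskin–Yarm: 1+9+5 = 15
Orton–Selby–Irby–Arlen–Yarm: 1+9+3+5 = 18
Orton–Selby–Irby–Eskin–Yarm: 1+9+3+5 = 18
Cheapest is Orton–Selby–Eskin–Yarm at 15 min.

15 min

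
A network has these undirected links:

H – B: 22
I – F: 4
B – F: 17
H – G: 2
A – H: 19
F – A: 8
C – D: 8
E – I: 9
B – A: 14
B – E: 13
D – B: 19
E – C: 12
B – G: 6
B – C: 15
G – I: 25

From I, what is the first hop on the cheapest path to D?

Compare a few routes:
I - F - B - D: 4+17+19 = 40
I - F - B - C - D: 4+17+15+8 = 44
I - E - B - D: 9+13+19 = 41
I - E - C - D: 9+12+8 = 29
Cheapest is I - E - C - D at 29.
So from I the first move is to E.

E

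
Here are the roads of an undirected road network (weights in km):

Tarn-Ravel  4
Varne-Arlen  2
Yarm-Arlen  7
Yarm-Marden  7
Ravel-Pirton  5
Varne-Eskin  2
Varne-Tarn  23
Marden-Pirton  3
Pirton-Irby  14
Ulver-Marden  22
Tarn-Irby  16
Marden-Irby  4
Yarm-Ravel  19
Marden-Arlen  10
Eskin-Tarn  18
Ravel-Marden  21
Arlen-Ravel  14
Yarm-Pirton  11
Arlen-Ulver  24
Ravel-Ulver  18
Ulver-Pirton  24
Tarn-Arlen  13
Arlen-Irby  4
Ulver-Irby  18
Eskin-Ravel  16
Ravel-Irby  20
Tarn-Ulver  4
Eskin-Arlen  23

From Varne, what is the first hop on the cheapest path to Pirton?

Arlen

Enumerating some paths:
Varne–Arlen–Yarm–Marden–Pirton: 2+7+7+3 = 19
Varne–Arlen–Irby–Marden–Pirton: 2+4+4+3 = 13
Varne–Arlen–Irby–Pirton: 2+4+14 = 20
Varne–Arlen–Marden–Pirton: 2+10+3 = 15
Cheapest is Varne–Arlen–Irby–Marden–Pirton at 13 km.
So from Varne the first move is to Arlen.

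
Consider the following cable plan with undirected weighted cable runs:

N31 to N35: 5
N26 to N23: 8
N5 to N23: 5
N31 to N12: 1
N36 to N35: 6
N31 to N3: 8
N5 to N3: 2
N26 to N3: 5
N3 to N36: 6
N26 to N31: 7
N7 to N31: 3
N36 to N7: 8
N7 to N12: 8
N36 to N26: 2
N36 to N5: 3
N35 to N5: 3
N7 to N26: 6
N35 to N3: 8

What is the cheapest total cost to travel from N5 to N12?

9

Compare a few routes:
N5 - N36 - N26 - N31 - N12: 3+2+7+1 = 13
N5 - N35 - N31 - N12: 3+5+1 = 9
N5 - N3 - N31 - N12: 2+8+1 = 11
Cheapest is N5 - N35 - N31 - N12 at 9.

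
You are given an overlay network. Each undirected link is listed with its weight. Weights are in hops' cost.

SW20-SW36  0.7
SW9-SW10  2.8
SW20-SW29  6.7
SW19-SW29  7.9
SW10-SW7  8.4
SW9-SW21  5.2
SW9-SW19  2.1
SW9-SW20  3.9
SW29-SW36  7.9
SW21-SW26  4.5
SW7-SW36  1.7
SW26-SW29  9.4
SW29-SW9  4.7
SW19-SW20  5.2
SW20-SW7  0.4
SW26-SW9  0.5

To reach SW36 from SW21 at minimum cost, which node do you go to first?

SW26

Compare a few routes:
SW21–SW26–SW9–SW20–SW36: 4.5+0.5+3.9+0.7 = 9.6
SW21–SW26–SW9–SW20–SW7–SW36: 4.5+0.5+3.9+0.4+1.7 = 11
SW21–SW9–SW20–SW36: 5.2+3.9+0.7 = 9.8
Cheapest is SW21–SW26–SW9–SW20–SW36 at 9.6 hops' cost.
So from SW21 the first move is to SW26.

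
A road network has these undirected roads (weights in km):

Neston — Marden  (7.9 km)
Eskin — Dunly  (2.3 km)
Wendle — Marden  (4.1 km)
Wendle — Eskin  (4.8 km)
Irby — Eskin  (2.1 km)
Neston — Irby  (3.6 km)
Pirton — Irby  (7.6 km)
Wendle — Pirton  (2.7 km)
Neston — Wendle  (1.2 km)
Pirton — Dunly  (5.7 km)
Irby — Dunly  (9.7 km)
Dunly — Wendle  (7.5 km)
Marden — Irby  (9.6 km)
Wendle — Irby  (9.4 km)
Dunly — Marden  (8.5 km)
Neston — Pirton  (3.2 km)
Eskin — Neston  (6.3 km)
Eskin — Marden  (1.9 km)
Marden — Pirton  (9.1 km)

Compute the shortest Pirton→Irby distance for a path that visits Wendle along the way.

Best Pirton to Wendle: Pirton–Wendle costing 2.7
Best Wendle to Irby: Wendle–Neston–Irby costing 4.8
Total via Wendle: 2.7 + 4.8 = 7.5 km.

7.5 km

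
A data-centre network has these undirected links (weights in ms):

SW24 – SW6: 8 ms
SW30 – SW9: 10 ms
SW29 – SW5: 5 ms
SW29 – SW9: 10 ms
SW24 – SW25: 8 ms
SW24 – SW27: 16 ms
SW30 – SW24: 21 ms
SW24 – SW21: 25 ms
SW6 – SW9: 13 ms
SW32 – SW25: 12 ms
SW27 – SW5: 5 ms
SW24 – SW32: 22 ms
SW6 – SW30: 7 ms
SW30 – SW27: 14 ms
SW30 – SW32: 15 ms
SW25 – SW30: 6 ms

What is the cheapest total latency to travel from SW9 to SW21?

46 ms

Compare a few routes:
SW9 - SW6 - SW24 - SW21: 13+8+25 = 46
SW9 - SW30 - SW25 - SW24 - SW21: 10+6+8+25 = 49
SW9 - SW30 - SW6 - SW24 - SW21: 10+7+8+25 = 50
Cheapest is SW9 - SW6 - SW24 - SW21 at 46 ms.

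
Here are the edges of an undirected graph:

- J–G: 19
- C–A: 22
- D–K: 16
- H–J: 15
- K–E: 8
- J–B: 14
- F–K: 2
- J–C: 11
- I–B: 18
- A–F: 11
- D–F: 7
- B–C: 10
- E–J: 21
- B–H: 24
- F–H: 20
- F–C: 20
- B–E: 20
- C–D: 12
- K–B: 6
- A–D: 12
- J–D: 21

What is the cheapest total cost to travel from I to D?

Running Dijkstra from I:
I: 0
B: 18  (via I)
K: 24  (via B)
F: 26  (via K)
C: 28  (via B)
E: 32  (via K)
J: 32  (via B)
D: 33  (via F)
Shortest route: I → B → K → F → D = 33.

33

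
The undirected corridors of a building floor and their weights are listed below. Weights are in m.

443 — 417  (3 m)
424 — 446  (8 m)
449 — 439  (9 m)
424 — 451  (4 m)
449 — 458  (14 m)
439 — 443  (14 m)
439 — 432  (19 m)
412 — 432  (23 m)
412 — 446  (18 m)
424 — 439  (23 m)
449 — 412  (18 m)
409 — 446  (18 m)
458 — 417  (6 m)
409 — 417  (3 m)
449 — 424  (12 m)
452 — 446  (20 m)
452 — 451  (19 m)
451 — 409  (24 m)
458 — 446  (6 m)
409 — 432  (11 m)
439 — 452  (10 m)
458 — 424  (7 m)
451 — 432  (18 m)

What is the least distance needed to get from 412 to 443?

Running Dijkstra from 412:
412: 0
446: 18  (via 412)
449: 18  (via 412)
432: 23  (via 412)
458: 24  (via 446)
424: 26  (via 446)
439: 27  (via 449)
417: 30  (via 458)
451: 30  (via 424)
409: 33  (via 417)
443: 33  (via 417)
Shortest route: 412–446–458–417–443 = 33 m.

33 m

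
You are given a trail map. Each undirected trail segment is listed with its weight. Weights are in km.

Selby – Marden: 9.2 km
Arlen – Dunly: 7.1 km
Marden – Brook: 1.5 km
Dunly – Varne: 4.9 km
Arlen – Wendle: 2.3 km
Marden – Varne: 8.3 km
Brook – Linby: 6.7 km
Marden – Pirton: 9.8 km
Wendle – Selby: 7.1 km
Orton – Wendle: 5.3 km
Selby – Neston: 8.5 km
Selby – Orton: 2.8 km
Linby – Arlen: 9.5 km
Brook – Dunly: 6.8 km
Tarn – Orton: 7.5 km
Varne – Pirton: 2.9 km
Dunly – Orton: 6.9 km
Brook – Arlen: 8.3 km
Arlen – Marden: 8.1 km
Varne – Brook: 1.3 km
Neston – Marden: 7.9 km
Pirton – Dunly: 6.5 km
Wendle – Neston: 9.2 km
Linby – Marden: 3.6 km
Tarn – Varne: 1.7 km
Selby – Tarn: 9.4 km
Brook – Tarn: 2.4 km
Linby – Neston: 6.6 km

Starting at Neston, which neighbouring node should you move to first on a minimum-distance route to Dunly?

Compare a few routes:
Neston - Selby - Orton - Dunly: 8.5+2.8+6.9 = 18.2
Neston - Marden - Brook - Dunly: 7.9+1.5+6.8 = 16.2
Neston - Marden - Brook - Varne - Dunly: 7.9+1.5+1.3+4.9 = 15.6
Neston - Linby - Marden - Brook - Varne - Dunly: 6.6+3.6+1.5+1.3+4.9 = 17.9
The minimum is 15.6 km via Neston - Marden - Brook - Varne - Dunly.
So from Neston the first move is to Marden.

Marden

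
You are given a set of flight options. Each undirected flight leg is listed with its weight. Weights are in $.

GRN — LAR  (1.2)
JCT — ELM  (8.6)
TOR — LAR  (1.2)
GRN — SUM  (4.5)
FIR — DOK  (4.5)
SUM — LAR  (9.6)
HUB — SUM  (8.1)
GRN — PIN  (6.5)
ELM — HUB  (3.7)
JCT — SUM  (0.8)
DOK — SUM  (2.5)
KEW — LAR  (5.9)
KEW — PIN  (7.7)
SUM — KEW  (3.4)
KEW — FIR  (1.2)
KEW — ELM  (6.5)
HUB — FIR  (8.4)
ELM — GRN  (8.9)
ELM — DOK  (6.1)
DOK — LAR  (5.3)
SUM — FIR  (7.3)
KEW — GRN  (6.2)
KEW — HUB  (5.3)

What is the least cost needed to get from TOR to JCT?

$7.7

Compare a few routes:
TOR → LAR → GRN → SUM → JCT: 1.2+1.2+4.5+0.8 = 7.7
TOR → LAR → DOK → SUM → JCT: 1.2+5.3+2.5+0.8 = 9.8
Cheapest is TOR → LAR → GRN → SUM → JCT at $7.7.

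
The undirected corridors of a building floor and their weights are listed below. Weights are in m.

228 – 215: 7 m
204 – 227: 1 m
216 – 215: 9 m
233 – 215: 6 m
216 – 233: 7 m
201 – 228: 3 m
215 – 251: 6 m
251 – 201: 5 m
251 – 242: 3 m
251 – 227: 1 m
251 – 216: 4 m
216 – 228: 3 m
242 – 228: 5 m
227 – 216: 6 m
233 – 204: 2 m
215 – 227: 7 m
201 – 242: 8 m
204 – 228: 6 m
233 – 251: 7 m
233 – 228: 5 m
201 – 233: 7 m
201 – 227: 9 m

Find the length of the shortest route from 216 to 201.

6 m

Compare a few routes:
216 - 227 - 251 - 201: 6+1+5 = 12
216 - 228 - 201: 3+3 = 6
216 - 251 - 201: 4+5 = 9
The minimum is 6 m via 216 - 228 - 201.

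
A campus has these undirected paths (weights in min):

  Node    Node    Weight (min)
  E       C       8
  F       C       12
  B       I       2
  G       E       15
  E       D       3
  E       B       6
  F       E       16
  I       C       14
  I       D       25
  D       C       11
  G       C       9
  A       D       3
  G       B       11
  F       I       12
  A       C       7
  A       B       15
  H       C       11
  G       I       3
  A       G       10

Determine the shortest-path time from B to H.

25 min

Candidate routes:
B → E → D → A → C → H: 6+3+3+7+11 = 30
B → I → G → C → H: 2+3+9+11 = 25
B → I → C → H: 2+14+11 = 27
B → E → D → C → H: 6+3+11+11 = 31
The minimum is 25 min via B → I → G → C → H.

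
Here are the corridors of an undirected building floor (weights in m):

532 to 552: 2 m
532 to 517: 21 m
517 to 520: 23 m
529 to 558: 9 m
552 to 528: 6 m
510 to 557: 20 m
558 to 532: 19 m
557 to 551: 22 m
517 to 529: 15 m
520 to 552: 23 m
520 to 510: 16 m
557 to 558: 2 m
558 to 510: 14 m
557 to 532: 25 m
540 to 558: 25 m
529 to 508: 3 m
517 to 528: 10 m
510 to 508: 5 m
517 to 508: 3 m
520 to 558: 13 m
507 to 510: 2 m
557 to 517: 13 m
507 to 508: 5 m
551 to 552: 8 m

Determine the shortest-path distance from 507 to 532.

Enumerating some paths:
507–508–517–528–552–532: 5+3+10+6+2 = 26
507–510–508–517–532: 2+5+3+21 = 31
507–508–517–532: 5+3+21 = 29
507–510–508–517–528–552–532: 2+5+3+10+6+2 = 28
Cheapest is 507–508–517–528–552–532 at 26 m.

26 m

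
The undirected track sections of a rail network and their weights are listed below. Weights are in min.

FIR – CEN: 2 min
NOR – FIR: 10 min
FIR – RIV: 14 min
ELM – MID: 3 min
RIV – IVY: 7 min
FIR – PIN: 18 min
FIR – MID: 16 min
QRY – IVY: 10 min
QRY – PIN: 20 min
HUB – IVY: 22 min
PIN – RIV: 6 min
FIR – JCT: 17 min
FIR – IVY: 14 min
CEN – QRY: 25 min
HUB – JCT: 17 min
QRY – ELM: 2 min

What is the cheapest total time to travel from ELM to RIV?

19 min

Candidate routes:
ELM → QRY → IVY → RIV: 2+10+7 = 19
ELM → QRY → PIN → RIV: 2+20+6 = 28
The minimum is 19 min via ELM → QRY → IVY → RIV.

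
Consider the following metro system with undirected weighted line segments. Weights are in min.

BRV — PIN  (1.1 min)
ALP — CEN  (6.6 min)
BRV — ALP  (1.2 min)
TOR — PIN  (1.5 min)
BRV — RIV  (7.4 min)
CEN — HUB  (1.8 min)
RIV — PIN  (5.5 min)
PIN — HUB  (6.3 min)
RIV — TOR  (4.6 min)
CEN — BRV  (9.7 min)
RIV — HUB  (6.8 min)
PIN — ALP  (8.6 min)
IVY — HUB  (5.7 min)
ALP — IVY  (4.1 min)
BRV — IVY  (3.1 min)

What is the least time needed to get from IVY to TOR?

Shortest distances from IVY:
IVY: 0
BRV: 3.1  (via IVY)
ALP: 4.1  (via IVY)
PIN: 4.2  (via BRV)
HUB: 5.7  (via IVY)
TOR: 5.7  (via PIN)
Shortest route: IVY → BRV → PIN → TOR = 5.7 min.

5.7 min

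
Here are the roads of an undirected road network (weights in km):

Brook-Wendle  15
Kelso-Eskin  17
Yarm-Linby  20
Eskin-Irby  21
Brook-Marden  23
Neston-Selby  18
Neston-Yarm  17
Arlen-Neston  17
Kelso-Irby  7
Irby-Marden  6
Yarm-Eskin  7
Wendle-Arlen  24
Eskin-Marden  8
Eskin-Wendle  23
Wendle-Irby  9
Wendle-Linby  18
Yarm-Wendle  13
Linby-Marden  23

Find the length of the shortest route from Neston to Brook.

45 km

Compare a few routes:
Neston → Yarm → Wendle → Brook: 17+13+15 = 45
Neston → Arlen → Wendle → Brook: 17+24+15 = 56
Neston → Yarm → Eskin → Marden → Brook: 17+7+8+23 = 55
Neston → Yarm → Eskin → Marden → Irby → Wendle → Brook: 17+7+8+6+9+15 = 62
The minimum is 45 km via Neston → Yarm → Wendle → Brook.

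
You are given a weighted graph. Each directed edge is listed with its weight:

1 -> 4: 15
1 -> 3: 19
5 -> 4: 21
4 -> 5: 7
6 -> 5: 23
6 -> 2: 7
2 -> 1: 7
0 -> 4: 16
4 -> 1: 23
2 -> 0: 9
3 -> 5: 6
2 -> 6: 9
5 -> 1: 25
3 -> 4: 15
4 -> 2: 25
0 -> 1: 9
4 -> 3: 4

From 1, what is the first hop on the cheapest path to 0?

Candidate routes:
1 → 3 → 5 → 4 → 2 → 0: 19+6+21+25+9 = 80
1 → 4 → 2 → 0: 15+25+9 = 49
1 → 3 → 4 → 2 → 0: 19+15+25+9 = 68
The minimum is 49 via 1 → 4 → 2 → 0.
So from 1 the first move is to 4.

4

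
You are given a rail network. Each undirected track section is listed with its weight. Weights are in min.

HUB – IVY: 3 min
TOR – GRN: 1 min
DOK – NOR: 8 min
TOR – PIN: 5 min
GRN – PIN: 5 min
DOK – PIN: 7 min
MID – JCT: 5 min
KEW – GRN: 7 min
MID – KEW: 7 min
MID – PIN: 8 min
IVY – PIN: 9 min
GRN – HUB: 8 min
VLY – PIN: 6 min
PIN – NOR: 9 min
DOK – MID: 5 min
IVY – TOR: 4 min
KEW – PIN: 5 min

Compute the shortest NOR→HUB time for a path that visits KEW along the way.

29 min

Best NOR to KEW: NOR–PIN–KEW costing 14
Best KEW to HUB: KEW–GRN–HUB costing 15
Total via KEW: 14 + 15 = 29 min.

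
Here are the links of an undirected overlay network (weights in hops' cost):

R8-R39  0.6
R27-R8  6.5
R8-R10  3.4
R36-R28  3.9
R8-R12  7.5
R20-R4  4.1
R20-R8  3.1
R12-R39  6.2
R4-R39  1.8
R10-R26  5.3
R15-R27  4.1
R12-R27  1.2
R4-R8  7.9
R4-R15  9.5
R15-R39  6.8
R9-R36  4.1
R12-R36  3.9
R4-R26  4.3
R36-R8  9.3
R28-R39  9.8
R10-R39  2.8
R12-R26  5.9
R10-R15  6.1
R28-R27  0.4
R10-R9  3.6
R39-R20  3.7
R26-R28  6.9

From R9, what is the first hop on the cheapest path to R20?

Candidate routes:
R9 → R10 → R8 → R39 → R4 → R20: 3.6+3.4+0.6+1.8+4.1 = 13.5
R9 → R10 → R8 → R39 → R20: 3.6+3.4+0.6+3.7 = 11.3
R9 → R10 → R39 → R20: 3.6+2.8+3.7 = 10.1
R9 → R10 → R39 → R4 → R20: 3.6+2.8+1.8+4.1 = 12.3
The minimum is 10.1 hops' cost via R9 → R10 → R39 → R20.
So from R9 the first move is to R10.

R10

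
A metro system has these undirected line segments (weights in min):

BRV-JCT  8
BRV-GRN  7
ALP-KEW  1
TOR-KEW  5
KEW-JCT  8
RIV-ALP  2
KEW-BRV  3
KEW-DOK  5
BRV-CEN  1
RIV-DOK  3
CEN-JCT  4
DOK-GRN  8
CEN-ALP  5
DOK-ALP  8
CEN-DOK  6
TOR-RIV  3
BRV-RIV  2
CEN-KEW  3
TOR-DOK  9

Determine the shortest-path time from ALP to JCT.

Compare a few routes:
ALP - KEW - CEN - JCT: 1+3+4 = 8
ALP - RIV - BRV - CEN - JCT: 2+2+1+4 = 9
ALP - CEN - JCT: 5+4 = 9
Cheapest is ALP - KEW - CEN - JCT at 8 min.

8 min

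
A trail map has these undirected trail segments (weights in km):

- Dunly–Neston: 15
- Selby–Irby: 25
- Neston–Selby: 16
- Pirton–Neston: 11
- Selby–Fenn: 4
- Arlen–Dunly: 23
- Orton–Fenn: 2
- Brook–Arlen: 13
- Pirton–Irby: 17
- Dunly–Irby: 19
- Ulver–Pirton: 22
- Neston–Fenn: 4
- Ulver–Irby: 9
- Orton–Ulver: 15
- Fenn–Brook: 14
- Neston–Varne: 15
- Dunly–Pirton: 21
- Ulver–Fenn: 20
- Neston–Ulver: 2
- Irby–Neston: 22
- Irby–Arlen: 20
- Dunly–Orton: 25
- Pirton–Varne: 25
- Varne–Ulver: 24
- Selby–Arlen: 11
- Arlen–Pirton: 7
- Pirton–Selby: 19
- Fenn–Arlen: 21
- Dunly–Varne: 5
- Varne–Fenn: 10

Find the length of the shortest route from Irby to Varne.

Enumerating some paths:
Irby - Dunly - Varne: 19+5 = 24
Irby - Ulver - Neston - Fenn - Varne: 9+2+4+10 = 25
Cheapest is Irby - Dunly - Varne at 24 km.

24 km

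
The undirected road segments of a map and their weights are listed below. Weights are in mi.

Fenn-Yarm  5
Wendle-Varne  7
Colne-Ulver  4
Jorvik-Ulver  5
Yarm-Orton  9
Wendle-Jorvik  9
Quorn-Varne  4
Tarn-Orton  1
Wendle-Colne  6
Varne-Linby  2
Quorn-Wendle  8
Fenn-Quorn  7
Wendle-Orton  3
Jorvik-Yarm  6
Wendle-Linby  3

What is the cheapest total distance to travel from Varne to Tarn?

9 mi

Compare a few routes:
Varne → Linby → Wendle → Orton → Tarn: 2+3+3+1 = 9
Varne → Wendle → Orton → Tarn: 7+3+1 = 11
The minimum is 9 mi via Varne → Linby → Wendle → Orton → Tarn.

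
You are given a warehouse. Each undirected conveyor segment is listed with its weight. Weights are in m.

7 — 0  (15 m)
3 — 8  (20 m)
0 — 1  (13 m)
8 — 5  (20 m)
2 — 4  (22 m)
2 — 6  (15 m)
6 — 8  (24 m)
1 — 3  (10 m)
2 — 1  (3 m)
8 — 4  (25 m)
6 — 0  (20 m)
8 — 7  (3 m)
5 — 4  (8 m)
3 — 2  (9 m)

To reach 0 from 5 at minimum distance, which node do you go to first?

Compare a few routes:
5–4–8–7–0: 8+25+3+15 = 51
5–8–7–0: 20+3+15 = 38
5–4–2–1–0: 8+22+3+13 = 46
Cheapest is 5–8–7–0 at 38 m.
So from 5 the first move is to 8.

8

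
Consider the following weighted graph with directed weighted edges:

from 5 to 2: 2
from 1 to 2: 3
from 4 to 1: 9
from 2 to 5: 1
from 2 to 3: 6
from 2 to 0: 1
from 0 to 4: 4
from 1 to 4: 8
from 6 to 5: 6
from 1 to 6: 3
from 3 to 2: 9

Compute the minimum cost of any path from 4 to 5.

Running Dijkstra from 4:
4: 0
1: 9  (via 4)
2: 12  (via 1)
6: 12  (via 1)
0: 13  (via 2)
5: 13  (via 2)
Shortest route: 4–1–2–5 = 13.

13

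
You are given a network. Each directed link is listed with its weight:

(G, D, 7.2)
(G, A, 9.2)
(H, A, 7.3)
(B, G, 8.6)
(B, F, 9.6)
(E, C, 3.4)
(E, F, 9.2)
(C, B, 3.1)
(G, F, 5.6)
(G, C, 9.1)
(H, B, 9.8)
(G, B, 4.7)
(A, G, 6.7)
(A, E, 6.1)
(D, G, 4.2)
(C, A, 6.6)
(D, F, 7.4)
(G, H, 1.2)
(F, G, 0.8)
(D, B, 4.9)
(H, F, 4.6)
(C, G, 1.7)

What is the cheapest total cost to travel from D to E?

Enumerating some paths:
D → G → H → A → E: 4.2+1.2+7.3+6.1 = 18.8
D → F → G → H → A → E: 7.4+0.8+1.2+7.3+6.1 = 22.8
D → G → A → E: 4.2+9.2+6.1 = 19.5
The minimum is 18.8 via D → G → H → A → E.

18.8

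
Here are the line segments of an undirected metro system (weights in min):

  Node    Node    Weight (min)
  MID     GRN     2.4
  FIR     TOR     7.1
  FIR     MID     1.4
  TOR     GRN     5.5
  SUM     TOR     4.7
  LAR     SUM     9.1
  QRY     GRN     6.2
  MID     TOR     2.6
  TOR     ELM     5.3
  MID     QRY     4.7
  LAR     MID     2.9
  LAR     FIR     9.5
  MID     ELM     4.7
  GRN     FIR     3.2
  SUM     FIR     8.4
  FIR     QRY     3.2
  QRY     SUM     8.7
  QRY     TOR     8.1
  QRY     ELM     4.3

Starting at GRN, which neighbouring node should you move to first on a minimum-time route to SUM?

MID

Compare a few routes:
GRN–FIR–SUM: 3.2+8.4 = 11.6
GRN–MID–TOR–SUM: 2.4+2.6+4.7 = 9.7
GRN–TOR–SUM: 5.5+4.7 = 10.2
Cheapest is GRN–MID–TOR–SUM at 9.7 min.
So from GRN the first move is to MID.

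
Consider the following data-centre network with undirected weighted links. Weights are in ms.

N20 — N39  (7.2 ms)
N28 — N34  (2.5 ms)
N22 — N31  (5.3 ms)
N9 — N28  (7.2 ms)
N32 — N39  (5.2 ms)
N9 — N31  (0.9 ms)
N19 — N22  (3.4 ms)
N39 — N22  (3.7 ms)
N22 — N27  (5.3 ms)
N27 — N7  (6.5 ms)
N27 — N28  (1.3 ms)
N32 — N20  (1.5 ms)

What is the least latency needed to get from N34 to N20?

Compare a few routes:
N34 - N28 - N27 - N22 - N39 - N32 - N20: 2.5+1.3+5.3+3.7+5.2+1.5 = 19.5
N34 - N28 - N27 - N22 - N39 - N20: 2.5+1.3+5.3+3.7+7.2 = 20
Cheapest is N34 - N28 - N27 - N22 - N39 - N32 - N20 at 19.5 ms.

19.5 ms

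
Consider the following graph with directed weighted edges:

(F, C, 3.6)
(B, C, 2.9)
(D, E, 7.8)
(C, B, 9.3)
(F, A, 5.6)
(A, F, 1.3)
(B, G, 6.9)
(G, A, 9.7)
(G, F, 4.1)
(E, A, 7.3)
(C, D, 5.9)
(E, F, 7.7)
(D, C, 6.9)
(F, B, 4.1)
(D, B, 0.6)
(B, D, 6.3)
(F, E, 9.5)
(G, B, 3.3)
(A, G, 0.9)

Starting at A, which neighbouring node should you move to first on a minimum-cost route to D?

Compare a few routes:
A - F - C - D: 1.3+3.6+5.9 = 10.8
A - G - B - D: 0.9+3.3+6.3 = 10.5
A - F - B - D: 1.3+4.1+6.3 = 11.7
A - G - B - C - D: 0.9+3.3+2.9+5.9 = 13
The minimum is 10.5 via A - G - B - D.
So from A the first move is to G.

G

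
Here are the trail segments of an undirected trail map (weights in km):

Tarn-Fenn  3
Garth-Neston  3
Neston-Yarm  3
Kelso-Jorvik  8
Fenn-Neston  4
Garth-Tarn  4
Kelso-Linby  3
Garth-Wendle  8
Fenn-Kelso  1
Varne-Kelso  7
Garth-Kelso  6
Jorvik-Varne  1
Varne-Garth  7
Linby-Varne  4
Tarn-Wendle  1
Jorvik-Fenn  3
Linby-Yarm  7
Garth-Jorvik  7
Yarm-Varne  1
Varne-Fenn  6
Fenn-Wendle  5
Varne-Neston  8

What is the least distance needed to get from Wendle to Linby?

8 km

Compare a few routes:
Wendle–Fenn–Kelso–Linby: 5+1+3 = 9
Wendle–Tarn–Fenn–Kelso–Linby: 1+3+1+3 = 8
The minimum is 8 km via Wendle–Tarn–Fenn–Kelso–Linby.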